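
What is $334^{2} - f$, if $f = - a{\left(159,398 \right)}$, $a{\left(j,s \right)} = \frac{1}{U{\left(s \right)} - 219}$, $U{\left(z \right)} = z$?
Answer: $\frac{19968525}{179} \approx 1.1156 \cdot 10^{5}$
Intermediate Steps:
$a{\left(j,s \right)} = \frac{1}{-219 + s}$ ($a{\left(j,s \right)} = \frac{1}{s - 219} = \frac{1}{-219 + s}$)
$f = - \frac{1}{179}$ ($f = - \frac{1}{-219 + 398} = - \frac{1}{179} \approx -0.0055866$)
$334^{2} - f = 334^{2} - - \frac{1}{179} = 111556 + \frac{1}{179} = \frac{19968525}{179}$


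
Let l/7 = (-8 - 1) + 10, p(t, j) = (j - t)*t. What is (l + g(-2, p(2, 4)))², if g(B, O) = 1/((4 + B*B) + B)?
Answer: 1849/36 ≈ 51.361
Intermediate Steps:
p(t, j) = t*(j - t)
g(B, O) = 1/(4 + B + B²) (g(B, O) = 1/((4 + B²) + B) = 1/(4 + B + B²))
l = 7 (l = 7*((-8 - 1) + 10) = 7*(-9 + 10) = 7*1 = 7)
(l + g(-2, p(2, 4)))² = (7 + 1/(4 - 2 + (-2)²))² = (7 + 1/(4 - 2 + 4))² = (7 + 1/6)² = (7 + ⅙)² = (43/6)² = 1849/36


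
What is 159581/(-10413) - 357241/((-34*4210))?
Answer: -19122473807/1490516820 ≈ -12.829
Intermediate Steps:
159581/(-10413) - 357241/((-34*4210)) = 159581*(-1/10413) - 357241/(-143140) = -159581/10413 - 357241*(-1/143140) = -159581/10413 + 357241/143140 = -19122473807/1490516820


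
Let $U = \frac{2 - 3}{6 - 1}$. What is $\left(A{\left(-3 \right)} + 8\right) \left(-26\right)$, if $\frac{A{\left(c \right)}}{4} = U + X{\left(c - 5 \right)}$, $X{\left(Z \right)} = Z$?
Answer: $\frac{3224}{5} \approx 644.8$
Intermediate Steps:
$U = - \frac{1}{5} \approx -0.2$
$A{\left(c \right)} = - \frac{104}{5} + 4 c$ ($A{\left(c \right)} = 4 \left(- \frac{1}{5} + \left(c - 5\right)\right) = 4 \left(- \frac{1}{5} + \left(-5 + c\right)\right) = 4 \left(- \frac{26}{5} + c\right) = - \frac{104}{5} + 4 c$)
$\left(A{\left(-3 \right)} + 8\right) \left(-26\right) = \left(\left(- \frac{104}{5} + 4 \left(-3\right)\right) + 8\right) \left(-26\right) = \left(\left(- \frac{104}{5} - 12\right) + 8\right) \left(-26\right) = \left(- \frac{164}{5} + 8\right) \left(-26\right) = \left(- \frac{124}{5}\right) \left(-26\right) = \frac{3224}{5}$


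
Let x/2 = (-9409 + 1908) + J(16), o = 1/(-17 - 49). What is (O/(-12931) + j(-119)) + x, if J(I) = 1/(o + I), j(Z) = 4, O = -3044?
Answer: -204600872278/13642205 ≈ -14998.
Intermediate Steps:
o = -1/66 (o = 1/(-66) = -1/66 ≈ -0.015152)
J(I) = 1/(-1/66 + I)
x = -15826978/1055 (x = 2*((-9409 + 1908) + 66/(-1 + 66*16)) = 2*(-7501 + 66/(-1 + 1056)) = 2*(-7501 + 66/1055) = 2*(-7913489/1055) = -15826978/1055 ≈ -15002.)
(O/(-12931) + j(-119)) + x = (-3044/(-12931) + 4) - 15826978/1055 = (-3044*(-1/12931) + 4) - 15826978/1055 = (3044/12931 + 4) - 15826978/1055 = 54768/12931 - 15826978/1055 = -204600872278/13642205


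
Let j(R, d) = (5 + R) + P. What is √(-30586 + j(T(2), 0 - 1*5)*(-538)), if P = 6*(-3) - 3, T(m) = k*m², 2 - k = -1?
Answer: I*√28434 ≈ 168.62*I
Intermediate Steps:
k = 3 (k = 2 - 1*(-1) = 2 + 1 = 3)
T(m) = 3*m²
P = -21 (P = -18 - 3 = -21)
j(R, d) = -16 + R (j(R, d) = (5 + R) - 21 = -16 + R)
√(-30586 + j(T(2), 0 - 1*5)*(-538)) = √(-30586 + (-16 + 3*2²)*(-538)) = √(-30586 + (-16 + 3*4)*(-538)) = √(-30586 + (-16 + 12)*(-538)) = √(-30586 - 4*(-538)) = √(-30586 + 2152) = √(-28434) = I*√28434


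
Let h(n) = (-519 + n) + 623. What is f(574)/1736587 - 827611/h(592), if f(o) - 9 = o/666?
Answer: -159531253144039/134161765272 ≈ -1189.1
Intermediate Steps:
h(n) = 104 + n
f(o) = 9 + o/666
f(574)/1736587 - 827611/h(592) = (9 + (1/666)*574)/1736587 - 827611/(104 + 592) = (9 + 287/333)*(1/1736587) - 827611/696 = (3284/333)*(1/1736587) - 827611*1/696 = 3284/578283471 - 827611/696 = -159531253144039/134161765272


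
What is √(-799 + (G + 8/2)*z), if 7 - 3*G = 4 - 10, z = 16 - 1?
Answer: I*√674 ≈ 25.962*I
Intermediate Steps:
z = 15
G = 13/3 (G = 7/3 - (4 - 10)/3 = 7/3 - ⅓*(-6) = 7/3 + 2 = 13/3 ≈ 4.3333)
√(-799 + (G + 8/2)*z) = √(-799 + (13/3 + 8/2)*15) = √(-799 + (13/3 + 8*(½))*15) = √(-799 + (13/3 + 4)*15) = √(-799 + (25/3)*15) = √(-799 + 125) = √(-674) = I*√674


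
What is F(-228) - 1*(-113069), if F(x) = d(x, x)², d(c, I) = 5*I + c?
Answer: 1984493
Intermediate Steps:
d(c, I) = c + 5*I
F(x) = 36*x² (F(x) = (x + 5*x)² = (6*x)² = 36*x²)
F(-228) - 1*(-113069) = 36*(-228)² - 1*(-113069) = 36*51984 + 113069 = 1871424 + 113069 = 1984493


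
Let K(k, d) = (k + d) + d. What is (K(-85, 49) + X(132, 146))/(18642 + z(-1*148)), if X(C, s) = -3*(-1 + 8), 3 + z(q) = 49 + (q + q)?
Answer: -1/2299 ≈ -0.00043497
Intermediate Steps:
K(k, d) = k + 2*d (K(k, d) = (d + k) + d = k + 2*d)
z(q) = 46 + 2*q (z(q) = -3 + (49 + (q + q)) = -3 + (49 + 2*q) = 46 + 2*q)
X(C, s) = -21 (X(C, s) = -3*7 = -21)
(K(-85, 49) + X(132, 146))/(18642 + z(-1*148)) = ((-85 + 2*49) - 21)/(18642 + (46 + 2*(-1*148))) = ((-85 + 98) - 21)/(18642 + (46 + 2*(-148))) = (13 - 21)/(18642 + (46 - 296)) = -8/(18642 - 250) = -8/18392 = -8*1/18392 = -1/2299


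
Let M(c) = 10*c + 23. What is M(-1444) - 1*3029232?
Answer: -3043649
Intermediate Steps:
M(c) = 23 + 10*c
M(-1444) - 1*3029232 = (23 + 10*(-1444)) - 1*3029232 = (23 - 14440) - 3029232 = -14417 - 3029232 = -3043649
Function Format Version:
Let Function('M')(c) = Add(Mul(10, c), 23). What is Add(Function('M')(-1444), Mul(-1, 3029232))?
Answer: -3043649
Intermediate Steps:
Function('M')(c) = Add(23, Mul(10, c))
Add(Function('M')(-1444), Mul(-1, 3029232)) = Add(Add(23, Mul(10, -1444)), Mul(-1, 3029232)) = Add(Add(23, -14440), -3029232) = Add(-14417, -3029232) = -3043649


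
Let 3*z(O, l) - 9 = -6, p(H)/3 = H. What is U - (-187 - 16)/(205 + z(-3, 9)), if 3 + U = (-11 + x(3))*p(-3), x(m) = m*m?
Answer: 3293/206 ≈ 15.985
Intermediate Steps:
x(m) = m**2
p(H) = 3*H
z(O, l) = 1 (z(O, l) = 3 + (1/3)*(-6) = 3 - 2 = 1)
U = 15 (U = -3 + (-11 + 3**2)*(3*(-3)) = -3 + (-11 + 9)*(-9) = -3 - 2*(-9) = -3 + 18 = 15)
U - (-187 - 16)/(205 + z(-3, 9)) = 15 - (-187 - 16)/(205 + 1) = 15 - (-203)/206 = 15 - 1*(-203/206) = 15 + 203/206 = 3293/206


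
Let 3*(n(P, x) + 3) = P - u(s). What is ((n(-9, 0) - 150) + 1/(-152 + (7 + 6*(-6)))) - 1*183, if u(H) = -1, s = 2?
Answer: -183899/543 ≈ -338.67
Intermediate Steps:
n(P, x) = -8/3 + P/3 (n(P, x) = -3 + (P - 1*(-1))/3 = -3 + (P + 1)/3 = -3 + (1 + P)/3 = -3 + (⅓ + P/3) = -8/3 + P/3)
((n(-9, 0) - 150) + 1/(-152 + (7 + 6*(-6)))) - 1*183 = (((-8/3 + (⅓)*(-9)) - 150) + 1/(-152 + (7 + 6*(-6)))) - 1*183 = (((-8/3 - 3) - 150) + 1/(-152 + (7 - 36))) - 183 = ((-17/3 - 150) + 1/(-152 - 29)) - 183 = (-467/3 + 1/(-181)) - 183 = (-467/3 - 1/181) - 183 = -84530/543 - 183 = -183899/543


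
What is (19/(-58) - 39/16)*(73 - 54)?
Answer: -24377/464 ≈ -52.537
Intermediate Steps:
(19/(-58) - 39/16)*(73 - 54) = (19*(-1/58) - 39*1/16)*19 = (-19/58 - 39/16)*19 = -1283/464*19 = -24377/464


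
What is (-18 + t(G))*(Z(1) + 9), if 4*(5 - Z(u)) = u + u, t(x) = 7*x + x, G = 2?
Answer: -27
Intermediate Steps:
t(x) = 8*x
Z(u) = 5 - u/2 (Z(u) = 5 - (u + u)/4 = 5 - u/2)
(-18 + t(G))*(Z(1) + 9) = (-18 + 8*2)*((5 - ½*1) + 9) = (-18 + 16)*((5 - ½) + 9) = -2*(9/2 + 9) = -2*27/2 = -27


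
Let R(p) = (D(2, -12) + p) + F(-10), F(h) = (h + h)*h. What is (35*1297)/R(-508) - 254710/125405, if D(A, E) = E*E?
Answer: -1146906483/4113284 ≈ -278.83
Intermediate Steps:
F(h) = 2*h² (F(h) = (2*h)*h = 2*h²)
D(A, E) = E²
R(p) = 344 + p (R(p) = ((-12)² + p) + 2*(-10)² = (144 + p) + 2*100 = (144 + p) + 200 = 344 + p)
(35*1297)/R(-508) - 254710/125405 = (35*1297)/(344 - 508) - 254710/125405 = 45395/(-164) - 254710*1/125405 = 45395*(-1/164) - 50942/25081 = -45395/164 - 50942/25081 = -1146906483/4113284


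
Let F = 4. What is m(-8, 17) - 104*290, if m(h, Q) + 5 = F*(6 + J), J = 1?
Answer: -30137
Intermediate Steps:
m(h, Q) = 23 (m(h, Q) = -5 + 4*(6 + 1) = -5 + 4*7 = -5 + 28 = 23)
m(-8, 17) - 104*290 = 23 - 104*290 = 23 - 30160 = -30137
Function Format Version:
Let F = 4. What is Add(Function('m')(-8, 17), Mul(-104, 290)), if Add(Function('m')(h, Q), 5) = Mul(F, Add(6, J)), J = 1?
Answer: -30137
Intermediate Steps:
Function('m')(h, Q) = 23 (Function('m')(h, Q) = Add(-5, Mul(4, Add(6, 1))) = Add(-5, Mul(4, 7)) = Add(-5, 28) = 23)
Add(Function('m')(-8, 17), Mul(-104, 290)) = Add(23, Mul(-104, 290)) = Add(23, -30160) = -30137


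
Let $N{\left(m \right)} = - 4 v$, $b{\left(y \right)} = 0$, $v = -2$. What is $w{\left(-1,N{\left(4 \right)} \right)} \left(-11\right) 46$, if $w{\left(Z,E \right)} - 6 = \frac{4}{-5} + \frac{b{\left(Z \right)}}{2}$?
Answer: $- \frac{13156}{5} \approx -2631.2$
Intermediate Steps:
$N{\left(m \right)} = 8$ ($N{\left(m \right)} = \left(-4\right) \left(-2\right) = 8$)
$w{\left(Z,E \right)} = \frac{26}{5}$ ($w{\left(Z,E \right)} = 6 + \left(\frac{4}{-5} + \frac{0}{2}\right) = 6 + \left(4 \left(- \frac{1}{5}\right) + 0 \cdot \frac{1}{2}\right) = 6 + \left(- \frac{4}{5} + 0\right) = 6 - \frac{4}{5} = \frac{26}{5}$)
$w{\left(-1,N{\left(4 \right)} \right)} \left(-11\right) 46 = \frac{26}{5} \left(-11\right) 46 = \left(- \frac{286}{5}\right) 46 = - \frac{13156}{5}$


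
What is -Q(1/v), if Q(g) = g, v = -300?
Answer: 1/300 ≈ 0.0033333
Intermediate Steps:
-Q(1/v) = -1/(-300) = -1*(-1/300) = 1/300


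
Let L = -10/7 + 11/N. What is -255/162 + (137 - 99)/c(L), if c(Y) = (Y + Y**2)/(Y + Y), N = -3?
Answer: -46747/2322 ≈ -20.132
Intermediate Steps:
L = -107/21 (L = -10/7 + 11/(-3) = -10*1/7 + 11*(-1/3) = -10/7 - 11/3 = -107/21 ≈ -5.0952)
c(Y) = (Y + Y**2)/(2*Y) (c(Y) = (Y + Y**2)/((2*Y)) = (Y + Y**2)*(1/(2*Y)) = (Y + Y**2)/(2*Y))
-255/162 + (137 - 99)/c(L) = -255/162 + (137 - 99)/(1/2 + (1/2)*(-107/21)) = -255*1/162 + 38/(1/2 - 107/42) = -85/54 + 38/(-43/21) = -85/54 + 38*(-21/43) = -85/54 - 798/43 = -46747/2322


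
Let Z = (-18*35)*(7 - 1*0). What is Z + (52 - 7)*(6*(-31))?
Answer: -12780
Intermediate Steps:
Z = -4410 (Z = -630*(7 + 0) = -630*7 = -4410)
Z + (52 - 7)*(6*(-31)) = -4410 + (52 - 7)*(6*(-31)) = -4410 + 45*(-186) = -4410 - 8370 = -12780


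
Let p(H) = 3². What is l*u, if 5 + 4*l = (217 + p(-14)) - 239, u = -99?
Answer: 891/2 ≈ 445.50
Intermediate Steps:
p(H) = 9
l = -9/2 (l = -5/4 + ((217 + 9) - 239)/4 = -5/4 + (226 - 239)/4 = -5/4 + (¼)*(-13) = -5/4 - 13/4 = -9/2 ≈ -4.5000)
l*u = -9/2*(-99) = 891/2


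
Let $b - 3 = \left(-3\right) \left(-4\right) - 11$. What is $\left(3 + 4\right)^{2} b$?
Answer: $196$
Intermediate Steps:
$b = 4$ ($b = 3 - -1 = 3 + \left(12 - 11\right) = 3 + 1 = 4$)
$\left(3 + 4\right)^{2} b = \left(3 + 4\right)^{2} \cdot 4 = 7^{2} \cdot 4 = 49 \cdot 4 = 196$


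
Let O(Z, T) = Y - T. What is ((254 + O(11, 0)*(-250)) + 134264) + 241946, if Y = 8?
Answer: 374464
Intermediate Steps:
O(Z, T) = 8 - T
((254 + O(11, 0)*(-250)) + 134264) + 241946 = ((254 + (8 - 1*0)*(-250)) + 134264) + 241946 = ((254 + (8 + 0)*(-250)) + 134264) + 241946 = ((254 + 8*(-250)) + 134264) + 241946 = ((254 - 2000) + 134264) + 241946 = (-1746 + 134264) + 241946 = 132518 + 241946 = 374464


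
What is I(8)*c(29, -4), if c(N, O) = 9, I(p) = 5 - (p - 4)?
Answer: 9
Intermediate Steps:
I(p) = 9 - p (I(p) = 5 - (-4 + p) = 5 + (4 - p) = 9 - p)
I(8)*c(29, -4) = (9 - 1*8)*9 = (9 - 8)*9 = 1*9 = 9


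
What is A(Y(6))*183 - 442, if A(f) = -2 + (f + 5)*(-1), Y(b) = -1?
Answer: -1540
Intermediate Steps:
A(f) = -7 - f (A(f) = -2 + (5 + f)*(-1) = -2 + (-5 - f) = -7 - f)
A(Y(6))*183 - 442 = (-7 - 1*(-1))*183 - 442 = (-7 + 1)*183 - 442 = -6*183 - 442 = -1098 - 442 = -1540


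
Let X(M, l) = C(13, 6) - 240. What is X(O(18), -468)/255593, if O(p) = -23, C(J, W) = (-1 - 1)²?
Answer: -236/255593 ≈ -0.00092334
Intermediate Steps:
C(J, W) = 4 (C(J, W) = (-2)² = 4)
X(M, l) = -236 (X(M, l) = 4 - 240 = -236)
X(O(18), -468)/255593 = -236/255593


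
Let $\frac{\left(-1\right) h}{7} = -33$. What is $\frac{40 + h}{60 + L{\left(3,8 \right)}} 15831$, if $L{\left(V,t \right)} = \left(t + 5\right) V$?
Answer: $\frac{476689}{11} \approx 43335.0$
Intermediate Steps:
$h = 231$ ($h = \left(-7\right) \left(-33\right) = 231$)
$L{\left(V,t \right)} = V \left(5 + t\right)$ ($L{\left(V,t \right)} = \left(5 + t\right) V = V \left(5 + t\right)$)
$\frac{40 + h}{60 + L{\left(3,8 \right)}} 15831 = \frac{40 + 231}{60 + 3 \left(5 + 8\right)} 15831 = \frac{271}{60 + 3 \cdot 13} \cdot 15831 = \frac{271}{60 + 39} \cdot 15831 = \frac{271}{99} \cdot 15831 = \frac{476689}{11}$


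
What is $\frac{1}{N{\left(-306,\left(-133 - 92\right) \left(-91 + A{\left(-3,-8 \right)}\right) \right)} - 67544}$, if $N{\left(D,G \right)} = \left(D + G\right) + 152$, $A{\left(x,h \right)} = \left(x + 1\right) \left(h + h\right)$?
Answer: $- \frac{1}{54423} \approx -1.8375 \cdot 10^{-5}$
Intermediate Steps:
$A{\left(x,h \right)} = 2 h \left(1 + x\right)$ ($A{\left(x,h \right)} = \left(1 + x\right) 2 h = 2 h \left(1 + x\right)$)
$N{\left(D,G \right)} = 152 + D + G$
$\frac{1}{N{\left(-306,\left(-133 - 92\right) \left(-91 + A{\left(-3,-8 \right)}\right) \right)} - 67544} = \frac{1}{\left(152 - 306 + \left(-133 - 92\right) \left(-91 + 2 \left(-8\right) \left(1 - 3\right)\right)\right) - 67544} = \frac{1}{\left(152 - 306 - 225 \left(-91 + 2 \left(-8\right) \left(-2\right)\right)\right) - 67544} = \frac{1}{\left(152 - 306 - 225 \left(-91 + 32\right)\right) - 67544} = \frac{1}{\left(152 - 306 - -13275\right) - 67544} = \frac{1}{\left(152 - 306 + 13275\right) - 67544} = \frac{1}{13121 - 67544} = \frac{1}{-54423} = - \frac{1}{54423}$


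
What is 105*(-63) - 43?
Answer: -6658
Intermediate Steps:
105*(-63) - 43 = -6615 - 43 = -6658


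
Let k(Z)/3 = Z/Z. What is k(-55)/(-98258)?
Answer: -3/98258 ≈ -3.0532e-5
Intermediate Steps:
k(Z) = 3 (k(Z) = 3*(Z/Z) = 3*1 = 3)
k(-55)/(-98258) = 3/(-98258) = 3*(-1/98258) = -3/98258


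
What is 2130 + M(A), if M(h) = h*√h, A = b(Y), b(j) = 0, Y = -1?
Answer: 2130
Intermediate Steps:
A = 0
M(h) = h^(3/2)
2130 + M(A) = 2130 + 0^(3/2) = 2130 + 0 = 2130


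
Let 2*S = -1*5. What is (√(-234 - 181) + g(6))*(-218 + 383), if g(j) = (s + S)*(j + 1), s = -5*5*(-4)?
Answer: 225225/2 + 165*I*√415 ≈ 1.1261e+5 + 3361.3*I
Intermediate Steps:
S = -5/2 (S = (-1*5)/2 = (½)*(-5) = -5/2 ≈ -2.5000)
s = 100 (s = -25*(-4) = 100)
g(j) = 195/2 + 195*j/2 (g(j) = (100 - 5/2)*(j + 1) = 195*(1 + j)/2 = 195/2 + 195*j/2)
(√(-234 - 181) + g(6))*(-218 + 383) = (√(-234 - 181) + (195/2 + (195/2)*6))*(-218 + 383) = (√(-415) + (195/2 + 585))*165 = (I*√415 + 1365/2)*165 = (1365/2 + I*√415)*165 = 225225/2 + 165*I*√415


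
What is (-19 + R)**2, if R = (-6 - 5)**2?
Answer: 10404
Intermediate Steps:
R = 121 (R = (-11)**2 = 121)
(-19 + R)**2 = (-19 + 121)**2 = 102**2 = 10404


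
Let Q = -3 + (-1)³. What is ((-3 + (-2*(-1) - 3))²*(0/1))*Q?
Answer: 0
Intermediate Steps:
Q = -4 (Q = -3 - 1 = -4)
((-3 + (-2*(-1) - 3))²*(0/1))*Q = ((-3 + (-2*(-1) - 3))²*(0/1))*(-4) = ((-3 + (2 - 3))²*(0*1))*(-4) = ((-3 - 1)²*0)*(-4) = ((-4)²*0)*(-4) = (16*0)*(-4) = 0*(-4) = 0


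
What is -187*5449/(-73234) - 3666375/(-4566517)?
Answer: 4921615168621/334424305978 ≈ 14.717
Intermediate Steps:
-187*5449/(-73234) - 3666375/(-4566517) = -1018963*(-1/73234) - 3666375*(-1/4566517) = 1018963/73234 + 3666375/4566517 = 4921615168621/334424305978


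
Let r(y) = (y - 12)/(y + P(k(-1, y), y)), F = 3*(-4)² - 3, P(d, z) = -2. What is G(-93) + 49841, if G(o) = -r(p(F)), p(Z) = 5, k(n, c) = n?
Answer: 149530/3 ≈ 49843.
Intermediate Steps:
F = 45 (F = 3*16 - 3 = 48 - 3 = 45)
r(y) = (-12 + y)/(-2 + y) (r(y) = (y - 12)/(y - 2) = (-12 + y)/(-2 + y))
G(o) = 7/3 (G(o) = -(-12 + 5)/(-2 + 5) = -(-7)/3 = -1*(-7/3) = 7/3)
G(-93) + 49841 = 7/3 + 49841 = 149530/3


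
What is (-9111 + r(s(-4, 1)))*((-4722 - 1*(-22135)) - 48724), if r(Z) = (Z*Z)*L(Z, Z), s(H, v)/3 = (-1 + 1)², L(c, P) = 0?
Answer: 285274521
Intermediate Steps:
s(H, v) = 0 (s(H, v) = 3*(-1 + 1)² = 3*0² = 3*0 = 0)
r(Z) = 0 (r(Z) = (Z*Z)*0 = Z²*0 = 0)
(-9111 + r(s(-4, 1)))*((-4722 - 1*(-22135)) - 48724) = (-9111 + 0)*((-4722 - 1*(-22135)) - 48724) = -9111*((-4722 + 22135) - 48724) = -9111*(17413 - 48724) = -9111*(-31311) = 285274521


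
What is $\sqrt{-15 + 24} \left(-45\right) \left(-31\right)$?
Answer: $4185$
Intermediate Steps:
$\sqrt{-15 + 24} \left(-45\right) \left(-31\right) = \sqrt{9} \left(-45\right) \left(-31\right) = 3 \left(-45\right) \left(-31\right) = \left(-135\right) \left(-31\right) = 4185$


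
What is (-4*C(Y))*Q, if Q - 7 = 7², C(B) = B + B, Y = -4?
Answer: 1792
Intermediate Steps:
C(B) = 2*B
Q = 56 (Q = 7 + 7² = 7 + 49 = 56)
(-4*C(Y))*Q = -8*(-4)*56 = -4*(-8)*56 = 32*56 = 1792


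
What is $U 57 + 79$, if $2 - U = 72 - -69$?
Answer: $-7844$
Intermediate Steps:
$U = -139$ ($U = 2 - \left(72 - -69\right) = 2 - \left(72 + 69\right) = 2 - 141 = -139$)
$U 57 + 79 = \left(-139\right) 57 + 79 = -7923 + 79 = -7844$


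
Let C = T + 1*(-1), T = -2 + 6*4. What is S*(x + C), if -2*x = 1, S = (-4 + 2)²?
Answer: 82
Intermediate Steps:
S = 4 (S = (-2)² = 4)
T = 22 (T = -2 + 24 = 22)
x = -½ (x = -½*1 = -½ ≈ -0.50000)
C = 21 (C = 22 + 1*(-1) = 22 - 1 = 21)
S*(x + C) = 4*(-½ + 21) = 4*(41/2) = 82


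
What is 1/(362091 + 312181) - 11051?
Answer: -7451379871/674272 ≈ -11051.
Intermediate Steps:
1/(362091 + 312181) - 11051 = 1/674272 - 11051 = -7451379871/674272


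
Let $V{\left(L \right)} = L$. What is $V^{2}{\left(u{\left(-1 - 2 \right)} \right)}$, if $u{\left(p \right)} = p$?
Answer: $9$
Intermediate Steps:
$V^{2}{\left(u{\left(-1 - 2 \right)} \right)} = \left(-1 - 2\right)^{2} = \left(-3\right)^{2} = 9$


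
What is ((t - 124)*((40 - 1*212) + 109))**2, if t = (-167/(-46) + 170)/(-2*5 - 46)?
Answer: 8683034996601/135424 ≈ 6.4117e+7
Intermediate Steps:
t = -1141/368 (t = (-167*(-1/46) + 170)/(-10 - 46) = (167/46 + 170)/(-56) = (7987/46)*(-1/56) = -1141/368 ≈ -3.1005)
((t - 124)*((40 - 1*212) + 109))**2 = ((-1141/368 - 124)*((40 - 1*212) + 109))**2 = (-46773*((40 - 212) + 109)/368)**2 = (-46773*(-172 + 109)/368)**2 = (-46773/368*(-63))**2 = (2946699/368)**2 = 8683034996601/135424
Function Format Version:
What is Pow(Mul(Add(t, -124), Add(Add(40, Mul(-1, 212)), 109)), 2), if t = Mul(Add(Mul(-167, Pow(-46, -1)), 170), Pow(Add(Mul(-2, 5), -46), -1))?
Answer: Rational(8683034996601, 135424) ≈ 6.4117e+7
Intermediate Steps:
t = Rational(-1141, 368) (t = Mul(Add(Mul(-167, Rational(-1, 46)), 170), Pow(Add(-10, -46), -1)) = Mul(Add(Rational(167, 46), 170), Pow(-56, -1)) = Mul(Rational(7987, 46), Rational(-1, 56)) = Rational(-1141, 368) ≈ -3.1005)
Pow(Mul(Add(t, -124), Add(Add(40, Mul(-1, 212)), 109)), 2) = Pow(Mul(Add(Rational(-1141, 368), -124), Add(Add(40, Mul(-1, 212)), 109)), 2) = Pow(Mul(Rational(-46773, 368), Add(Add(40, -212), 109)), 2) = Pow(Mul(Rational(-46773, 368), Add(-172, 109)), 2) = Pow(Mul(Rational(-46773, 368), -63), 2) = Pow(Rational(2946699, 368), 2) = Rational(8683034996601, 135424)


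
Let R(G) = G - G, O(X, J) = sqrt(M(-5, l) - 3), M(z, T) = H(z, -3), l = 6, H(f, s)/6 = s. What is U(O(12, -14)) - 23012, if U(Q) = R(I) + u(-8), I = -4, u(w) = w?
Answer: -23020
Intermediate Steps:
H(f, s) = 6*s
M(z, T) = -18 (M(z, T) = 6*(-3) = -18)
O(X, J) = I*sqrt(21) (O(X, J) = sqrt(-18 - 3) = sqrt(-21) = I*sqrt(21))
R(G) = 0
U(Q) = -8 (U(Q) = 0 - 8 = -8)
U(O(12, -14)) - 23012 = -8 - 23012 = -23020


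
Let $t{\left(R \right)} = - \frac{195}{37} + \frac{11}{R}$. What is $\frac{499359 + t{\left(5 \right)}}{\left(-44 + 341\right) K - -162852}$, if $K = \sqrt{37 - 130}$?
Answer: $\frac{5014801898548}{1635953602695} - \frac{3048567951 i \sqrt{93}}{545317867565} \approx 3.0654 - 0.053912 i$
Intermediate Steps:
$K = i \sqrt{93}$ ($K = \sqrt{-93} = i \sqrt{93} \approx 9.6436 i$)
$t{\left(R \right)} = - \frac{195}{37} + \frac{11}{R}$ ($t{\left(R \right)} = \left(-195\right) \frac{1}{37} + \frac{11}{R} = - \frac{195}{37} + \frac{11}{R}$)
$\frac{499359 + t{\left(5 \right)}}{\left(-44 + 341\right) K - -162852} = \frac{499359 - \left(\frac{195}{37} - \frac{11}{5}\right)}{\left(-44 + 341\right) i \sqrt{93} - -162852} = \frac{499359 + \left(- \frac{195}{37} + 11 \cdot \frac{1}{5}\right)}{297 i \sqrt{93} + \left(-26595 + 189447\right)} = \frac{499359 + \left(- \frac{195}{37} + \frac{11}{5}\right)}{297 i \sqrt{93} + 162852} = \frac{499359 - \frac{568}{185}}{162852 + 297 i \sqrt{93}} = \frac{92380847}{185 \left(162852 + 297 i \sqrt{93}\right)}$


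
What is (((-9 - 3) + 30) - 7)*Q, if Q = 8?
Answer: 88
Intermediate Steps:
(((-9 - 3) + 30) - 7)*Q = (((-9 - 3) + 30) - 7)*8 = ((-12 + 30) - 7)*8 = (18 - 7)*8 = 11*8 = 88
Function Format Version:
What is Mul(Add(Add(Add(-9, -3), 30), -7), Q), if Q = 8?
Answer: 88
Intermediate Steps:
Mul(Add(Add(Add(-9, -3), 30), -7), Q) = Mul(Add(Add(Add(-9, -3), 30), -7), 8) = Mul(Add(Add(-12, 30), -7), 8) = Mul(Add(18, -7), 8) = Mul(11, 8) = 88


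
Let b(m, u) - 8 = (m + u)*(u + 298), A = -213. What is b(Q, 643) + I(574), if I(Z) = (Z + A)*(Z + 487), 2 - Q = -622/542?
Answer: 268575605/271 ≈ 9.9105e+5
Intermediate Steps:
Q = 853/271 (Q = 2 - (-622)/542 = 2 - 1*(-311/271) = 2 + 311/271 = 853/271 ≈ 3.1476)
I(Z) = (-213 + Z)*(487 + Z) (I(Z) = (Z - 213)*(Z + 487) = (-213 + Z)*(487 + Z))
b(m, u) = 8 + (298 + u)*(m + u) (b(m, u) = 8 + (m + u)*(u + 298) = 8 + (m + u)*(298 + u) = 8 + (298 + u)*(m + u))
b(Q, 643) + I(574) = (8 + 643² + 298*(853/271) + 298*643 + (853/271)*643) + (-103731 + 574² + 274*574) = (8 + 413449 + 254194/271 + 191614 + 548479/271) + (-103731 + 329476 + 157276) = 164776914/271 + 383021 = 268575605/271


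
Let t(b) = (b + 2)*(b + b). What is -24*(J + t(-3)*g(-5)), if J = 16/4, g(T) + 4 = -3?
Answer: 912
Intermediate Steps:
t(b) = 2*b*(2 + b) (t(b) = (2 + b)*(2*b) = 2*b*(2 + b))
g(T) = -7 (g(T) = -4 - 3 = -7)
J = 4 (J = 16*(¼) = 4)
-24*(J + t(-3)*g(-5)) = -24*(4 + (2*(-3)*(2 - 3))*(-7)) = -24*(4 + (2*(-3)*(-1))*(-7)) = -24*(4 + 6*(-7)) = -24*(4 - 42) = -24*(-38) = 912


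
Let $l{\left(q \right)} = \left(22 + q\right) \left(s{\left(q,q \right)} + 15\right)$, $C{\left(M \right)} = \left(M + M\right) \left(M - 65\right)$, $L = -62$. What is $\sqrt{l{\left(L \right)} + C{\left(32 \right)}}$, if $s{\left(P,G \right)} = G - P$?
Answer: $2 i \sqrt{678} \approx 52.077 i$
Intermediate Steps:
$C{\left(M \right)} = 2 M \left(-65 + M\right)$
$l{\left(q \right)} = 330 + 15 q$ ($l{\left(q \right)} = \left(22 + q\right) \left(\left(q - q\right) + 15\right) = \left(22 + q\right) \left(0 + 15\right) = \left(22 + q\right) 15 = 330 + 15 q$)
$\sqrt{l{\left(L \right)} + C{\left(32 \right)}} = \sqrt{\left(330 + 15 \left(-62\right)\right) + 2 \cdot 32 \left(-65 + 32\right)} = \sqrt{\left(330 - 930\right) + 2 \cdot 32 \left(-33\right)} = \sqrt{-600 - 2112} = \sqrt{-2712} = 2 i \sqrt{678}$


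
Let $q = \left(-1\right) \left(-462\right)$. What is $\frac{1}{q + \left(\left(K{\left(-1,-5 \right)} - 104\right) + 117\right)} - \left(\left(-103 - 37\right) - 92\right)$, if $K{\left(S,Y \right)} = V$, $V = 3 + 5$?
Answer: $\frac{112057}{483} \approx 232.0$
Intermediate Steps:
$V = 8$
$K{\left(S,Y \right)} = 8$
$q = 462$
$\frac{1}{q + \left(\left(K{\left(-1,-5 \right)} - 104\right) + 117\right)} - \left(\left(-103 - 37\right) - 92\right) = \frac{1}{462 + \left(\left(8 - 104\right) + 117\right)} - \left(\left(-103 - 37\right) - 92\right) = \frac{1}{462 + \left(-96 + 117\right)} - \left(-140 - 92\right) = \frac{1}{462 + 21} - -232 = \frac{1}{483} + 232 = \frac{112057}{483}$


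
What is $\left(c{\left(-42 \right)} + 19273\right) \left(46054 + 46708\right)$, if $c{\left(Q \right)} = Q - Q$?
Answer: $1787802026$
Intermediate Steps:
$c{\left(Q \right)} = 0$
$\left(c{\left(-42 \right)} + 19273\right) \left(46054 + 46708\right) = \left(0 + 19273\right) \left(46054 + 46708\right) = 19273 \cdot 92762 = 1787802026$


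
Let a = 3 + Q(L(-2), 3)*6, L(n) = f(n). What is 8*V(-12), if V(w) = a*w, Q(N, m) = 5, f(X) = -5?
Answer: -3168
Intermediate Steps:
L(n) = -5
a = 33 (a = 3 + 5*6 = 3 + 30 = 33)
V(w) = 33*w
8*V(-12) = 8*(33*(-12)) = 8*(-396) = -3168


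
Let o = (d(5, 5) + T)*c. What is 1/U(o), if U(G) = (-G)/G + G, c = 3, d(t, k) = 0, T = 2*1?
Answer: ⅕ ≈ 0.20000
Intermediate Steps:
T = 2
o = 6 (o = (0 + 2)*3 = 2*3 = 6)
U(G) = -1 + G
1/U(o) = 1/(-1 + 6) = 1/5 = ⅕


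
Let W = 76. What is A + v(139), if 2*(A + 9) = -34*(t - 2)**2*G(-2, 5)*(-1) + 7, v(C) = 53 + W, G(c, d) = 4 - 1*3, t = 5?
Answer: 553/2 ≈ 276.50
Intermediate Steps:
G(c, d) = 1 (G(c, d) = 4 - 3 = 1)
v(C) = 129 (v(C) = 53 + 76 = 129)
A = 295/2 (A = -9 + (-34*(5 - 2)**2*1*(-1) + 7)/2 = -9 + (-34*3**2*1*(-1) + 7)/2 = -9 + (-34*9*1*(-1) + 7)/2 = -9 + (-306*(-1) + 7)/2 = -9 + (-34*(-9) + 7)/2 = -9 + (306 + 7)/2 = -9 + (1/2)*313 = -9 + 313/2 = 295/2 ≈ 147.50)
A + v(139) = 295/2 + 129 = 553/2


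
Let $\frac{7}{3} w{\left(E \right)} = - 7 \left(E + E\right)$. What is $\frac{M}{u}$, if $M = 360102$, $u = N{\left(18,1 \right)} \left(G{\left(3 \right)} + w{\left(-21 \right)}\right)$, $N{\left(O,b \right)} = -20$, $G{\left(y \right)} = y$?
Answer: $- \frac{60017}{430} \approx -139.57$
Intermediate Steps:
$w{\left(E \right)} = - 6 E$ ($w{\left(E \right)} = \frac{3 \left(- 7 \left(E + E\right)\right)}{7} = \frac{3 \left(- 7 \cdot 2 E\right)}{7} = \frac{3 \left(- 14 E\right)}{7} = - 6 E$)
$u = -2580$ ($u = - 20 \left(3 - -126\right) = - 20 \left(3 + 126\right) = \left(-20\right) 129 = -2580$)
$\frac{M}{u} = \frac{360102}{-2580} = 360102 \left(- \frac{1}{2580}\right) = - \frac{60017}{430}$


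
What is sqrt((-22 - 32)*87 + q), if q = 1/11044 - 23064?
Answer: I*sqrt(846532338047)/5522 ≈ 166.62*I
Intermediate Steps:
q = -254718815/11044 (q = 1/11044 - 23064 = -254718815/11044 ≈ -23064.)
sqrt((-22 - 32)*87 + q) = sqrt((-22 - 32)*87 - 254718815/11044) = sqrt(-54*87 - 254718815/11044) = sqrt(-4698 - 254718815/11044) = sqrt(-306603527/11044) = I*sqrt(846532338047)/5522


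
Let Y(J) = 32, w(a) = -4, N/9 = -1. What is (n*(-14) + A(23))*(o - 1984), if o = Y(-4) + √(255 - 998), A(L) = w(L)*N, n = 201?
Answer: 5422656 - 2778*I*√743 ≈ 5.4227e+6 - 75723.0*I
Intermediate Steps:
N = -9 (N = 9*(-1) = -9)
A(L) = 36 (A(L) = -4*(-9) = 36)
o = 32 + I*√743 (o = 32 + √(255 - 998) = 32 + √(-743) = 32 + I*√743 ≈ 32.0 + 27.258*I)
(n*(-14) + A(23))*(o - 1984) = (201*(-14) + 36)*((32 + I*√743) - 1984) = (-2814 + 36)*(-1952 + I*√743) = -2778*(-1952 + I*√743) = 5422656 - 2778*I*√743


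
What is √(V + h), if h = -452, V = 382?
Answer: I*√70 ≈ 8.3666*I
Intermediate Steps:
√(V + h) = √(382 - 452) = √(-70) = I*√70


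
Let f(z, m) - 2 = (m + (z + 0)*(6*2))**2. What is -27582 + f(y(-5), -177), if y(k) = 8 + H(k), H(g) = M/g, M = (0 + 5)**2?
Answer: -7699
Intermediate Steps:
M = 25 (M = 5**2 = 25)
H(g) = 25/g
y(k) = 8 + 25/k
f(z, m) = 2 + (m + 12*z)**2 (f(z, m) = 2 + (m + (z + 0)*(6*2))**2 = 2 + (m + z*12)**2 = 2 + (m + 12*z)**2)
-27582 + f(y(-5), -177) = -27582 + (2 + (-177 + 12*(8 + 25/(-5)))**2) = -27582 + (2 + (-177 + 12*(8 + 25*(-1/5)))**2) = -27582 + (2 + (-177 + 12*(8 - 5))**2) = -27582 + (2 + (-177 + 12*3)**2) = -27582 + (2 + (-177 + 36)**2) = -27582 + (2 + (-141)**2) = -27582 + (2 + 19881) = -27582 + 19883 = -7699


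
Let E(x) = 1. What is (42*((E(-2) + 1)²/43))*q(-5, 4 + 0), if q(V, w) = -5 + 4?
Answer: -168/43 ≈ -3.9070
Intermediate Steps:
q(V, w) = -1
(42*((E(-2) + 1)²/43))*q(-5, 4 + 0) = (42*((1 + 1)²/43))*(-1) = (42*(2²*(1/43)))*(-1) = (42*(4*(1/43)))*(-1) = (42*(4/43))*(-1) = (168/43)*(-1) = -168/43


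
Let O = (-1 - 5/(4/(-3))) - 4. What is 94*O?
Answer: -235/2 ≈ -117.50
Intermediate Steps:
O = -5/4 (O = (-1 - 5/(4*(-⅓))) - 4 = (-1 - 5/(-4/3)) - 4 = (-1 - 5*(-¾)) - 4 = (-1 + 15/4) - 4 = 11/4 - 4 = -5/4 ≈ -1.2500)
94*O = 94*(-5/4) = -235/2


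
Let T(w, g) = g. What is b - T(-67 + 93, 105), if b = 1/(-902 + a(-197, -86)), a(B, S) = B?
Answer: -115396/1099 ≈ -105.00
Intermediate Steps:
b = -1/1099 (b = 1/(-902 - 197) = 1/(-1099) = -1/1099 ≈ -0.00090992)
b - T(-67 + 93, 105) = -1/1099 - 1*105 = -1/1099 - 105 = -115396/1099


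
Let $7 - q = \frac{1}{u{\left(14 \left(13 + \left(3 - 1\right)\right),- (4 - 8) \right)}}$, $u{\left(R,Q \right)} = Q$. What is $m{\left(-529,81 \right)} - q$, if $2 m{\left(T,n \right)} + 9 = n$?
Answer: $\frac{117}{4} \approx 29.25$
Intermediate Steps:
$m{\left(T,n \right)} = - \frac{9}{2} + \frac{n}{2}$
$q = \frac{27}{4}$ ($q = 7 - \frac{1}{\left(-1\right) \left(4 - 8\right)} = 7 - \frac{1}{\left(-1\right) \left(-4\right)} = 7 - \frac{1}{4} = \frac{27}{4} \approx 6.75$)
$m{\left(-529,81 \right)} - q = \left(- \frac{9}{2} + \frac{1}{2} \cdot 81\right) - \frac{27}{4} = \left(- \frac{9}{2} + \frac{81}{2}\right) - \frac{27}{4} = 36 - \frac{27}{4} = \frac{117}{4}$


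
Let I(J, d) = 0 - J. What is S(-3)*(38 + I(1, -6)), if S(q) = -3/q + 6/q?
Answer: -37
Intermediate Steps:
I(J, d) = -J
S(q) = 3/q
S(-3)*(38 + I(1, -6)) = (3/(-3))*(38 - 1*1) = (3*(-⅓))*(38 - 1) = -1*37 = -37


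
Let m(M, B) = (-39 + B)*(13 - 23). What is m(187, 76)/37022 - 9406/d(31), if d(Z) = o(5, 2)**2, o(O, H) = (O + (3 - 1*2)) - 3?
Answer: -174116131/166599 ≈ -1045.1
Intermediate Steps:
o(O, H) = -2 + O (o(O, H) = (O + (3 - 2)) - 3 = (O + 1) - 3 = (1 + O) - 3 = -2 + O)
d(Z) = 9 (d(Z) = (-2 + 5)**2 = 3**2 = 9)
m(M, B) = 390 - 10*B (m(M, B) = (-39 + B)*(-10) = 390 - 10*B)
m(187, 76)/37022 - 9406/d(31) = (390 - 10*76)/37022 - 9406/9 = (390 - 760)*(1/37022) - 9406*1/9 = -370*1/37022 - 9406/9 = -185/18511 - 9406/9 = -174116131/166599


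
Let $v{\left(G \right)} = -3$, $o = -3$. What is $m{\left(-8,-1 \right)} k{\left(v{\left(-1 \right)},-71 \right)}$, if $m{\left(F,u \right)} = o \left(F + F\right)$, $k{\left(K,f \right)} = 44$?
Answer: $2112$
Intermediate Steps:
$m{\left(F,u \right)} = - 6 F$ ($m{\left(F,u \right)} = - 3 \left(F + F\right) = - 3 \cdot 2 F = - 6 F$)
$m{\left(-8,-1 \right)} k{\left(v{\left(-1 \right)},-71 \right)} = \left(-6\right) \left(-8\right) 44 = 48 \cdot 44 = 2112$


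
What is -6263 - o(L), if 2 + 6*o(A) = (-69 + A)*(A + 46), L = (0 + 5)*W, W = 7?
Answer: -17411/3 ≈ -5803.7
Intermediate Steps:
L = 35 (L = (0 + 5)*7 = 5*7 = 35)
o(A) = -1/3 + (-69 + A)*(46 + A)/6 (o(A) = -1/3 + ((-69 + A)*(A + 46))/6 = -1/3 + ((-69 + A)*(46 + A))/6 = -1/3 + (-69 + A)*(46 + A)/6)
-6263 - o(L) = -6263 - (-1588/3 - 23/6*35 + (1/6)*35**2) = -6263 - (-1588/3 - 805/6 + (1/6)*1225) = -6263 - (-1588/3 - 805/6 + 1225/6) = -6263 - 1*(-1378/3) = -6263 + 1378/3 = -17411/3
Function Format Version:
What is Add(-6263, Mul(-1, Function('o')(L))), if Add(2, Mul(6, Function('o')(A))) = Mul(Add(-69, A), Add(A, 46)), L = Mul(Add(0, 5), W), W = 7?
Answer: Rational(-17411, 3) ≈ -5803.7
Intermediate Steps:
L = 35 (L = Mul(Add(0, 5), 7) = Mul(5, 7) = 35)
Function('o')(A) = Add(Rational(-1, 3), Mul(Rational(1, 6), Add(-69, A), Add(46, A))) (Function('o')(A) = Add(Rational(-1, 3), Mul(Rational(1, 6), Mul(Add(-69, A), Add(A, 46)))) = Add(Rational(-1, 3), Mul(Rational(1, 6), Mul(Add(-69, A), Add(46, A)))) = Add(Rational(-1, 3), Mul(Rational(1, 6), Add(-69, A), Add(46, A))))
Add(-6263, Mul(-1, Function('o')(L))) = Add(-6263, Mul(-1, Add(Rational(-1588, 3), Mul(Rational(-23, 6), 35), Mul(Rational(1, 6), Pow(35, 2))))) = Add(-6263, Mul(-1, Add(Rational(-1588, 3), Rational(-805, 6), Mul(Rational(1, 6), 1225)))) = Add(-6263, Mul(-1, Add(Rational(-1588, 3), Rational(-805, 6), Rational(1225, 6)))) = Add(-6263, Mul(-1, Rational(-1378, 3))) = Add(-6263, Rational(1378, 3)) = Rational(-17411, 3)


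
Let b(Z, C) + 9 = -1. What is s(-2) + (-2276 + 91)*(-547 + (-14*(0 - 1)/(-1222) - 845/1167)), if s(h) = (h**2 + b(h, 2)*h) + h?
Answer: 853379897869/713037 ≈ 1.1968e+6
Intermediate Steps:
b(Z, C) = -10 (b(Z, C) = -9 - 1 = -10)
s(h) = h**2 - 9*h (s(h) = (h**2 - 10*h) + h = h**2 - 9*h)
s(-2) + (-2276 + 91)*(-547 + (-14*(0 - 1)/(-1222) - 845/1167)) = -2*(-9 - 2) + (-2276 + 91)*(-547 + (-14*(0 - 1)/(-1222) - 845/1167)) = -2*(-11) - 2185*(-547 + (-14*(-1)*(-1/1222) - 845*1/1167)) = 22 - 2185*(-547 + (14*(-1/1222) - 845/1167)) = 22 - 2185*(-547 + (-7/611 - 845/1167)) = 22 - 2185*(-547 - 524464/713037) = 22 - 2185*(-390555703/713037) = 22 + 853364211055/713037 = 853379897869/713037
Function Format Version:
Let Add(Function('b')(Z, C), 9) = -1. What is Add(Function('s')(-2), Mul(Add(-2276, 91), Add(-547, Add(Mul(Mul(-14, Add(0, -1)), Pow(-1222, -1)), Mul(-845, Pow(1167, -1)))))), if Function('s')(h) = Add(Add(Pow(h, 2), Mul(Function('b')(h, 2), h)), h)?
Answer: Rational(853379897869, 713037) ≈ 1.1968e+6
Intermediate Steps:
Function('b')(Z, C) = -10 (Function('b')(Z, C) = Add(-9, -1) = -10)
Function('s')(h) = Add(Pow(h, 2), Mul(-9, h)) (Function('s')(h) = Add(Add(Pow(h, 2), Mul(-10, h)), h) = Add(Pow(h, 2), Mul(-9, h)))
Add(Function('s')(-2), Mul(Add(-2276, 91), Add(-547, Add(Mul(Mul(-14, Add(0, -1)), Pow(-1222, -1)), Mul(-845, Pow(1167, -1)))))) = Add(Mul(-2, Add(-9, -2)), Mul(Add(-2276, 91), Add(-547, Add(Mul(Mul(-14, Add(0, -1)), Pow(-1222, -1)), Mul(-845, Pow(1167, -1)))))) = Add(Mul(-2, -11), Mul(-2185, Add(-547, Add(Mul(Mul(-14, -1), Rational(-1, 1222)), Mul(-845, Rational(1, 1167)))))) = Add(22, Mul(-2185, Add(-547, Add(Mul(14, Rational(-1, 1222)), Rational(-845, 1167))))) = Add(22, Mul(-2185, Add(-547, Add(Rational(-7, 611), Rational(-845, 1167))))) = Add(22, Mul(-2185, Add(-547, Rational(-524464, 713037)))) = Add(22, Mul(-2185, Rational(-390555703, 713037))) = Add(22, Rational(853364211055, 713037)) = Rational(853379897869, 713037)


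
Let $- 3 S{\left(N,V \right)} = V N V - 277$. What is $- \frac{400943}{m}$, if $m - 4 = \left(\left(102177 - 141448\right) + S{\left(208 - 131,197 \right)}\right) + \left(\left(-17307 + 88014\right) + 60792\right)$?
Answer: $\frac{1202829}{2711320} \approx 0.44363$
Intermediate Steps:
$S{\left(N,V \right)} = \frac{277}{3} - \frac{N V^{2}}{3}$ ($S{\left(N,V \right)} = - \frac{V N V - 277}{3} = - \frac{N V V - 277}{3} = - \frac{N V^{2} - 277}{3} = - \frac{-277 + N V^{2}}{3} = \frac{277}{3} - \frac{N V^{2}}{3}$)
$m = - \frac{2711320}{3}$ ($m = 4 + \left(\left(\left(102177 - 141448\right) + \left(\frac{277}{3} - \frac{\left(208 - 131\right) 197^{2}}{3}\right)\right) + \left(\left(-17307 + 88014\right) + 60792\right)\right) = 4 + \left(\left(-39271 + \left(\frac{277}{3} - \frac{77}{3} \cdot 38809\right)\right) + \left(70707 + 60792\right)\right) = 4 + \left(\left(-39271 + \left(\frac{277}{3} - \frac{2988293}{3}\right)\right) + 131499\right) = 4 + \left(\left(-39271 - \frac{2988016}{3}\right) + 131499\right) = 4 + \left(- \frac{3105829}{3} + 131499\right) = 4 - \frac{2711332}{3} = - \frac{2711320}{3} \approx -9.0377 \cdot 10^{5}$)
$- \frac{400943}{m} = - \frac{400943}{- \frac{2711320}{3}} = \left(-400943\right) \left(- \frac{3}{2711320}\right) = \frac{1202829}{2711320}$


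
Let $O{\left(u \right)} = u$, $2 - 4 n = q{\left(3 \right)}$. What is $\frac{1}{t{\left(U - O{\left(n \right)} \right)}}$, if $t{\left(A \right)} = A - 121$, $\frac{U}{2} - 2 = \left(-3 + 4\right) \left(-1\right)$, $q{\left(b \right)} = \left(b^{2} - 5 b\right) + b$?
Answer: $- \frac{4}{481} \approx -0.008316$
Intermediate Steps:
$q{\left(b \right)} = b^{2} - 4 b$
$n = \frac{5}{4}$ ($n = \frac{1}{2} - \frac{3 \left(-4 + 3\right)}{4} = \frac{1}{2} - \frac{3 \left(-1\right)}{4} = \frac{1}{2} - - \frac{3}{4} = \frac{1}{2} + \frac{3}{4} = \frac{5}{4} \approx 1.25$)
$U = 2$ ($U = 4 + 2 \left(-3 + 4\right) \left(-1\right) = 4 + 2 \cdot 1 \left(-1\right) = 4 + 2 \left(-1\right) = 4 - 2 = 2$)
$t{\left(A \right)} = -121 + A$ ($t{\left(A \right)} = A - 121 = -121 + A$)
$\frac{1}{t{\left(U - O{\left(n \right)} \right)}} = \frac{1}{-121 + \left(2 - \frac{5}{4}\right)} = \frac{1}{-121 + \frac{3}{4}} = \frac{1}{- \frac{481}{4}} = - \frac{4}{481}$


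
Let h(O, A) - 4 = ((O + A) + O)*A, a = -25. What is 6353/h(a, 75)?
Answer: 6353/1879 ≈ 3.3811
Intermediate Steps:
h(O, A) = 4 + A*(A + 2*O) (h(O, A) = 4 + ((O + A) + O)*A = 4 + ((A + O) + O)*A = 4 + (A + 2*O)*A = 4 + A*(A + 2*O))
6353/h(a, 75) = 6353/(4 + 75² + 2*75*(-25)) = 6353/(4 + 5625 - 3750) = 6353/1879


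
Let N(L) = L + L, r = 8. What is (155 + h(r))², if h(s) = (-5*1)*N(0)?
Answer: 24025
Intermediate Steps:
N(L) = 2*L
h(s) = 0 (h(s) = (-5*1)*(2*0) = -5*0 = 0)
(155 + h(r))² = (155 + 0)² = 155² = 24025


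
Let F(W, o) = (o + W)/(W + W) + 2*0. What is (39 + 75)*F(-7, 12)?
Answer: -285/7 ≈ -40.714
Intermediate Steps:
F(W, o) = (W + o)/(2*W) (F(W, o) = (W + o)/((2*W)) + 0 = (W + o)*(1/(2*W)) + 0 = (W + o)/(2*W) + 0 = (W + o)/(2*W))
(39 + 75)*F(-7, 12) = (39 + 75)*((1/2)*(-7 + 12)/(-7)) = 114*((1/2)*(-1/7)*5) = 114*(-5/14) = -285/7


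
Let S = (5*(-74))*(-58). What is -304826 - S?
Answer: -326286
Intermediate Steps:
S = 21460 (S = -370*(-58) = 21460)
-304826 - S = -304826 - 1*21460 = -304826 - 21460 = -326286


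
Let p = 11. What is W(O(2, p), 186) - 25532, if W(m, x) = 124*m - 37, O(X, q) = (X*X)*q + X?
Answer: -19865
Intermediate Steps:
O(X, q) = X + q*X² (O(X, q) = X²*q + X = q*X² + X = X + q*X²)
W(m, x) = -37 + 124*m
W(O(2, p), 186) - 25532 = (-37 + 124*(2*(1 + 2*11))) - 25532 = (-37 + 124*(2*(1 + 22))) - 25532 = (-37 + 124*(2*23)) - 25532 = (-37 + 124*46) - 25532 = (-37 + 5704) - 25532 = 5667 - 25532 = -19865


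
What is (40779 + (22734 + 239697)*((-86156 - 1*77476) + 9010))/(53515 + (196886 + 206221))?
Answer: -40577565303/456622 ≈ -88865.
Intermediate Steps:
(40779 + (22734 + 239697)*((-86156 - 1*77476) + 9010))/(53515 + (196886 + 206221)) = (40779 + 262431*((-86156 - 77476) + 9010))/(53515 + 403107) = (40779 + 262431*(-163632 + 9010))/456622 = (40779 + 262431*(-154622))*(1/456622) = (40779 - 40577606082)*(1/456622) = -40577565303*1/456622 = -40577565303/456622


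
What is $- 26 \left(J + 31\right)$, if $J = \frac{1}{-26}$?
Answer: $-805$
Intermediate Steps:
$J = - \frac{1}{26} \approx -0.038462$
$- 26 \left(J + 31\right) = - 26 \left(- \frac{1}{26} + 31\right) = \left(-26\right) \frac{805}{26} = -805$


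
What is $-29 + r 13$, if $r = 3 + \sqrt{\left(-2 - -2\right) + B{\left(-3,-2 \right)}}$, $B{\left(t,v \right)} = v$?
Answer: $10 + 13 i \sqrt{2} \approx 10.0 + 18.385 i$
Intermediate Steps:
$r = 3 + i \sqrt{2}$ ($r = 3 + \sqrt{\left(-2 - -2\right) - 2} = 3 + \sqrt{\left(-2 + 2\right) - 2} = 3 + \sqrt{0 - 2} = 3 + \sqrt{-2} = 3 + i \sqrt{2} \approx 3.0 + 1.4142 i$)
$-29 + r 13 = -29 + \left(3 + i \sqrt{2}\right) 13 = -29 + \left(39 + 13 i \sqrt{2}\right) = 10 + 13 i \sqrt{2}$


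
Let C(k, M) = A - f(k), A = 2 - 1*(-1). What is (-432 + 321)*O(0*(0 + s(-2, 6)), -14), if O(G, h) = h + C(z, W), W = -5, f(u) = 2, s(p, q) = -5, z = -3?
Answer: 1443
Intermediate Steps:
A = 3 (A = 2 + 1 = 3)
C(k, M) = 1 (C(k, M) = 3 - 1*2 = 3 - 2 = 1)
O(G, h) = 1 + h (O(G, h) = h + 1 = 1 + h)
(-432 + 321)*O(0*(0 + s(-2, 6)), -14) = (-432 + 321)*(1 - 14) = -111*(-13) = 1443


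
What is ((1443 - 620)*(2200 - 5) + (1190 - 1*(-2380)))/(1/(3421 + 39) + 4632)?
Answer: 6262790300/16026721 ≈ 390.77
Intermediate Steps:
((1443 - 620)*(2200 - 5) + (1190 - 1*(-2380)))/(1/(3421 + 39) + 4632) = (823*2195 + (1190 + 2380))/(1/3460 + 4632) = (1806485 + 3570)/(1/3460 + 4632) = 1810055/(16026721/3460) = 1810055*(3460/16026721) = 6262790300/16026721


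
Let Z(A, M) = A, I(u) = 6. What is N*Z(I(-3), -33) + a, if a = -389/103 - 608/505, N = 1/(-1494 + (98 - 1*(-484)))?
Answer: -39430503/7906280 ≈ -4.9872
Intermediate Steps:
N = -1/912 (N = 1/(-1494 + (98 + 484)) = 1/(-1494 + 582) = 1/(-912) = -1/912 ≈ -0.0010965)
a = -259069/52015 (a = -389*1/103 - 608*1/505 = -389/103 - 608/505 = -259069/52015 ≈ -4.9807)
N*Z(I(-3), -33) + a = -1/912*6 - 259069/52015 = -1/152 - 259069/52015 = -39430503/7906280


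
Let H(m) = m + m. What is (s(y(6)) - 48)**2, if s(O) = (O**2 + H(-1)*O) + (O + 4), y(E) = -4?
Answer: 576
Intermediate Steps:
H(m) = 2*m
s(O) = 4 + O**2 - O (s(O) = (O**2 + (2*(-1))*O) + (O + 4) = (O**2 - 2*O) + (4 + O) = 4 + O**2 - O)
(s(y(6)) - 48)**2 = ((4 + (-4)**2 - 1*(-4)) - 48)**2 = ((4 + 16 + 4) - 48)**2 = (24 - 48)**2 = (-24)**2 = 576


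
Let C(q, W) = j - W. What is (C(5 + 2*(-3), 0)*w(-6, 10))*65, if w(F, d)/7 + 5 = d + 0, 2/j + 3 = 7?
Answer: 2275/2 ≈ 1137.5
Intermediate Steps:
j = ½ (j = 2/(-3 + 7) = 2/4 = 2*(¼) = ½ ≈ 0.50000)
w(F, d) = -35 + 7*d (w(F, d) = -35 + 7*(d + 0) = -35 + 7*d)
C(q, W) = ½ - W
(C(5 + 2*(-3), 0)*w(-6, 10))*65 = ((½ - 1*0)*(-35 + 7*10))*65 = ((½ + 0)*(-35 + 70))*65 = ((½)*35)*65 = (35/2)*65 = 2275/2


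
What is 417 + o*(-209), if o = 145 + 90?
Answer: -48698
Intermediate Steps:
o = 235
417 + o*(-209) = 417 + 235*(-209) = 417 - 49115 = -48698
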